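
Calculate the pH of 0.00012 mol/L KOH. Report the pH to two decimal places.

KOH is a strong base; [OH-] = 0.00012 M.
pOH = -log(0.00012) = 3.92
pH = 14.00 - 3.92 = 10.08

pH = 10.08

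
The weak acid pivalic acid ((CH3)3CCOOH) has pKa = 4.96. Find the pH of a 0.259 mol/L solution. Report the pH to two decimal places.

(CH3)3CCOOH ⇌ (CH3)3CCOO- + H+
Ka = 10^(−4.96) = 1.10 × 10^-5
From the ICE table, Ka = [H+]²/(0.259 − [H+]) = 1.10 × 10^-5.
Since Ka ≪ C₀, [H+] ≈ √(Ka·C₀) = 1.69 × 10^-3 M.
([H+]/C₀ = 0.65% < 5%, so the approximation holds.)
pH = −log(1.69 × 10^-3) = 2.77

pH = 2.77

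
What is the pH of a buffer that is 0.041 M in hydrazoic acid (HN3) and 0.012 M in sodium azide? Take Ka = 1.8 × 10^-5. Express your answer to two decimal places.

pKa = −log(1.8 × 10^-5) = 4.745
Henderson–Hasselbalch: pH = pKa + log([N3-]/[HN3]) = 4.745 + log(0.012/0.041)
pH = 4.745 + (-0.534) = 4.21

pH = 4.21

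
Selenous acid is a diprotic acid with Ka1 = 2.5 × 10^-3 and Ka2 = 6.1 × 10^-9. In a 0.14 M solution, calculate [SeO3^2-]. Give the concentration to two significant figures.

First ionization gives [H+] ≈ [HSeO3-] = 1.75 × 10^-2 M.
Second step: Ka2 = [H+][SeO3^2-]/[HSeO3-] ≈ [SeO3^2-] (since [H+] ≈ [HSeO3-]).
So [SeO3^2-] ≈ Ka2.

6.1 × 10^-9 M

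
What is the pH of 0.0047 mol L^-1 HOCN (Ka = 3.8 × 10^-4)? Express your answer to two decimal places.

pH = 2.94

HOCN ⇌ OCN- + H+
Ka = [H+]²/(0.0047 − [H+]) = 3.8 × 10^-4
[H+] is not negligible relative to C₀; solve [H+]² + 0.00038·[H+] − 1.79e-06 = 0.
[H+] = [−0.00038 + √(0.00038² + 7.14e-06)]/2 = 1.16 × 10^-3 M
pH = −log(1.16 × 10^-3) = 2.94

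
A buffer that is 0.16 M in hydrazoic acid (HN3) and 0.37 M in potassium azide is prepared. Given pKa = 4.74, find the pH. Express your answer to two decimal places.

pH = pKa + log([A⁻]/[HA]) = 4.74 + log(0.37/0.16)
pH = 4.74 + (+0.364) = 5.10

pH = 5.10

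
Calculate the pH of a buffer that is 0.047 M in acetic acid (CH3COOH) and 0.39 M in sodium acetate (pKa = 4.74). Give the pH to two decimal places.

pH = 5.66

Henderson–Hasselbalch: pH = pKa + log([CH3COO-]/[CH3COOH]) = 4.74 + log(0.39/0.047)
pH = 4.74 + (+0.919) = 5.66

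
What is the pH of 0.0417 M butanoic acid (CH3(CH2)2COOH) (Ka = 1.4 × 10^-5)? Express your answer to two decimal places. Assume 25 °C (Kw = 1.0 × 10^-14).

CH3(CH2)2COOH ⇌ CH3(CH2)2COO- + H+
Ka = [H+]²/(0.0417 − [H+]) = 1.4 × 10^-5
Assume [H+] ≪ 0.0417: [H+] ≈ √(1.4 × 10^-5 × 0.0417) = 7.64 × 10^-4 M
Check: 1.8% ionized — well under 5%, approximation valid.
pH = −log(7.64 × 10^-4) = 3.12

pH = 3.12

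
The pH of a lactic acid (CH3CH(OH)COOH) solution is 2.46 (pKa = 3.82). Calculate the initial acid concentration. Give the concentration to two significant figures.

[H+] = 10^(-2.46) = 3.47 × 10^-3 M = x
Ka = 10^(−3.82) = 1.51 × 10^-4
Ka = x²/(C₀ − x) ⇒ C₀ = x + x²/Ka
C₀ = 3.47 × 10^-3 + (3.47 × 10^-3)²/(1.51 × 10^-4) = 8.32 × 10^-2 M

C₀ = 8.3 × 10^-2 M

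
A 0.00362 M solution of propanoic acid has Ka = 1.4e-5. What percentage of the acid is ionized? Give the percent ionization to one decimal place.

6.0%

CH3CH2COOH ⇌ CH3CH2COO- + H+; let x = [H+] at equilibrium.
Solve x² + 1.4e-05x − 5.07e-08 = 0 → x = 2.18 × 10^-4 M
Fraction ionized = 2.18 × 10^-4 / 0.00362 = 0.0602 → 6.0%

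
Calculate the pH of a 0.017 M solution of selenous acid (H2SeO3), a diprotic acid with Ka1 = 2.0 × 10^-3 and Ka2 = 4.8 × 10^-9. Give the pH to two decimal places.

Since Ka1 ≫ Ka2, the first ionization dominates [H+].
Ka1 = x²/(0.017 − x) = 2.0 × 10^-3
Solving the quadratic: x = (−Ka1 + √(Ka1² + 4·Ka1·C₀))/2 = 4.92 × 10^-3 M
pH = −log(4.92 × 10^-3) = 2.31

pH = 2.31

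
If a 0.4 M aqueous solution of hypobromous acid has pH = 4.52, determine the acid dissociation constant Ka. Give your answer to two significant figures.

Ka = 2.3 × 10^-9

[H+] = 10^(-4.52) = 3.02 × 10^-5 M
At equilibrium [HA] = 0.4 − 3.02 × 10^-5 = 4.00 × 10^-1 M
Ka = [H+][A-]/[HA] = (3.02 × 10^-5)² / 4.00 × 10^-1 = 2.3 × 10^-9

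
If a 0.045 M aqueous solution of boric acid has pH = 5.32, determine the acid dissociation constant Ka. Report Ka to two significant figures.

[H+] = 10^(-5.32) = 4.79 × 10^-6 M
At equilibrium [HA] = 0.045 − 4.79 × 10^-6 = 4.50 × 10^-2 M
Ka = [H+][A-]/[HA] = (4.79 × 10^-6)² / 4.50 × 10^-2 = 5.1 × 10^-10

Ka = 5.1 × 10^-10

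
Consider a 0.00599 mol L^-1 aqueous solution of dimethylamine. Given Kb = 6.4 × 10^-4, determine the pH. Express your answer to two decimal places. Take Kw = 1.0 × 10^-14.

pH = 11.22

(CH3)2NH + H2O ⇌ (CH3)2NH2+ + OH-
Let x = [OH-] at equilibrium. Kb = x²/(0.00599 − x).
Here C₀/Kb ≈ 9.36, so the small-x approximation fails. Use the quadratic:
x = (−Kb + √(Kb² + 4·Kb·C₀))/2 = 1.66 × 10^-3 M
pOH = 2.78, so pH = 14.00 − pOH = 11.22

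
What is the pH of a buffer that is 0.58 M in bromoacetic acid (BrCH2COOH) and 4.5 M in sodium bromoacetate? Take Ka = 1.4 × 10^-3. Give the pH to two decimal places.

pH = 3.74

pKa = −log(1.4 × 10^-3) = 2.854
Henderson–Hasselbalch: pH = pKa + log([BrCH2COO-]/[BrCH2COOH]) = 2.854 + log(4.5/0.58)
pH = 2.854 + (+0.890) = 3.74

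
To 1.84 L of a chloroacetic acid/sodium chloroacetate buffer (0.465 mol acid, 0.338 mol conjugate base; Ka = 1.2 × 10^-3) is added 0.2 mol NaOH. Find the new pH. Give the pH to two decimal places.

pH = 3.23

OH- converts ClCH2COOH to ClCH2COO-: ClCH2COOH → 0.265 mol, ClCH2COO- → 0.538 mol.
pKa = −log(1.2 × 10^-3) = 2.921
Henderson–Hasselbalch with mole ratio 0.538/0.265: pH = 2.921 + (+0.308)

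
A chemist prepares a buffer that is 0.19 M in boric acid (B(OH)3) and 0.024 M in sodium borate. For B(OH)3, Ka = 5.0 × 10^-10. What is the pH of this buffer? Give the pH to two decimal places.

pH = 8.40

pKa = −log(5.0 × 10^-10) = 9.301
pH = pKa + log([A⁻]/[HA]) = 9.301 + log(0.024/0.19)
pH = 9.301 + (-0.899) = 8.40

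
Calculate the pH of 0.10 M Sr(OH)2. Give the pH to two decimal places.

Sr(OH)2 is a strong base (each formula unit releases 2 OH-); [OH-] = 0.2 M.
pOH = -log(0.2) = 0.70
pH = 14.00 - 0.70 = 13.30

pH = 13.30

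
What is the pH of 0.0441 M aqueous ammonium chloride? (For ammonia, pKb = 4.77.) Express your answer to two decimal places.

NH4+ is the conjugate acid of the weak base NH3.
Kb = 10^(−4.77) = 1.70 × 10^-5
Ka = Kw/Kb = 1.0×10^-14 / 1.70 × 10^-5 = 5.88 × 10^-10
Ka = [H+]²/(0.0441 − [H+]) = 5.88 × 10^-10
Neglecting [H+] in the denominator: [H+] = √(5.88 × 10^-10 × 0.0441) = 5.09 × 10^-6 M
([H+]/C₀ = 0.012% < 5%, so the approximation holds.)
pH = −log[H+] = −log(5.09 × 10^-6) = 5.29

pH = 5.29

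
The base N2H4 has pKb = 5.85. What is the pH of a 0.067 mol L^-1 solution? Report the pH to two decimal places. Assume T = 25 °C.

N2H4 + H2O ⇌ N2H5+ + OH-
Kb = 10^(−5.85) = 1.41 × 10^-6
From the ICE table, Kb = x²/(0.067 − x) = 1.41 × 10^-6.
Assume x ≪ 0.067: x ≈ √(1.41 × 10^-6 × 0.067) = 3.07 × 10^-4 M
pOH = −log(3.07 × 10^-4) = 3.51; pH = 14.00 − 3.51 = 10.49

pH = 10.49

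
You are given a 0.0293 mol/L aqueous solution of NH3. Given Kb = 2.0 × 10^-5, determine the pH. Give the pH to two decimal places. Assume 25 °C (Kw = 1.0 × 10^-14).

pH = 10.88

NH3 + H2O ⇌ NH4+ + OH-
From the ICE table, Kb = [OH-]²/(0.0293 − [OH-]) = 2.0 × 10^-5.
Assume [OH-] ≪ 0.0293: [OH-] ≈ √(2.0 × 10^-5 × 0.0293) = 7.66 × 10^-4 M
pOH = −log(7.66 × 10^-4) = 3.12; pH = 14.00 − 3.12 = 10.88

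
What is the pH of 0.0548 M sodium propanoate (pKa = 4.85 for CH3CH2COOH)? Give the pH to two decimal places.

CH3CH2COO- is the conjugate base of the weak acid CH3CH2COOH.
Ka = 10^(−4.85) = 1.41 × 10^-5
Kb = Kw/Ka = 1.0×10^-14 / 1.41 × 10^-5 = 7.09 × 10^-10
From the ICE table, Kb = x²/(0.0548 − x) = 7.09 × 10^-10.
Neglecting x in the denominator: x = √(7.09 × 10^-10 × 0.0548) = 6.23 × 10^-6 M
pOH = −log(6.23 × 10^-6) = 5.21; pH = 14.00 − 5.21 = 8.79

pH = 8.79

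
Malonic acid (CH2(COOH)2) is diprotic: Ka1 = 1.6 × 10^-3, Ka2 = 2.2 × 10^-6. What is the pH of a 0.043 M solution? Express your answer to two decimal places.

Since Ka1 ≫ Ka2, the first ionization dominates [H+].
Ka1 = x²/(0.043 − x) = 1.6 × 10^-3
Solving the quadratic: x = (−Ka1 + √(Ka1² + 4·Ka1·C₀))/2 = 7.53 × 10^-3 M
pH = −log(7.53 × 10^-3) = 2.12

pH = 2.12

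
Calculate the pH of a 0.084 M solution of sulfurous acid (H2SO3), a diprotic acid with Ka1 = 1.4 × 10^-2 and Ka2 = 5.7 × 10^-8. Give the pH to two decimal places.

pH = 1.55

Since Ka1 ≫ Ka2, the first ionization dominates [H+].
Ka1 = x²/(0.084 − x) = 1.4 × 10^-2
Solving the quadratic: x = (−Ka1 + √(Ka1² + 4·Ka1·C₀))/2 = 2.80 × 10^-2 M
pH = −log(2.80 × 10^-2) = 1.55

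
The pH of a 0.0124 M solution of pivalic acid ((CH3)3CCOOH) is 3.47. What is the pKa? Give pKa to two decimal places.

[H+] = 10^(-3.47) = 3.39 × 10^-4 M
At equilibrium [HA] = 0.0124 − 3.39 × 10^-4 = 1.21 × 10^-2 M
Ka = [H+][A-]/[HA] = (3.39 × 10^-4)² / 1.21 × 10^-2 = 9.50 × 10^-6
pKa = -log(9.50 × 10^-6) = 5.02

pKa = 5.02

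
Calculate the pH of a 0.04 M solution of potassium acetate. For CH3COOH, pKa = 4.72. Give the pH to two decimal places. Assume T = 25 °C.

CH3COO- is the conjugate base of the weak acid CH3COOH.
Ka = 10^(−4.72) = 1.91 × 10^-5
Kb = Kw/Ka = 1.0×10^-14 / 1.91 × 10^-5 = 5.24 × 10^-10
Kb = [OH-]²/(0.04 − [OH-]) = 5.24 × 10^-10
Since Kb ≪ C₀, [OH-] ≈ √(Kb·C₀) = 4.58 × 10^-6 M.
pOH = 5.34, so pH = 14.00 − pOH = 8.66

pH = 8.66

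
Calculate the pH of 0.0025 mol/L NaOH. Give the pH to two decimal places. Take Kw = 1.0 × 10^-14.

pH = 11.40

NaOH is a strong base; [OH-] = 0.0025 M.
pOH = -log(0.0025) = 2.60
pH = 14.00 - 2.60 = 11.40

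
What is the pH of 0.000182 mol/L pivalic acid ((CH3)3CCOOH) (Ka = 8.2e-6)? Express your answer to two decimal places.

pH = 4.46

(CH3)3CCOOH ⇌ (CH3)3CCOO- + H+
Let x = [H+] at equilibrium. Ka = x²/(0.000182 − x).
x is not negligible relative to C₀; solve x² + 8.2e-06·x − 1.49e-09 = 0.
x = (−Ka + √(Ka² + 4·Ka·C₀))/2 = 3.47 × 10^-5 M
pH = −log(3.47 × 10^-5) = 4.46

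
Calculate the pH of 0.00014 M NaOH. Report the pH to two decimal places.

NaOH is a strong base; [OH-] = 0.00014 M.
pOH = -log(0.00014) = 3.85
pH = 14.00 - 3.85 = 10.15

pH = 10.15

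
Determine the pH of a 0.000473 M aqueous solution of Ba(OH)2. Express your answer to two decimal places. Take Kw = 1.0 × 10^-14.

pH = 10.98

Ba(OH)2 is a strong base (each formula unit releases 2 OH-); [OH-] = 0.000946 M.
pOH = -log(0.000946) = 3.02
pH = 14.00 - 3.02 = 10.98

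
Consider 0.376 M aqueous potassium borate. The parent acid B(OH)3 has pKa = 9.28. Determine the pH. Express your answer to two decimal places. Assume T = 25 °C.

pH = 11.43

B(OH)4- is the conjugate base of the weak acid B(OH)3.
Ka = 10^(−9.28) = 5.25 × 10^-10
Kb = Kw/Ka = 1.0×10^-14 / 5.25 × 10^-10 = 1.90 × 10^-5
Kb = x²/(0.376 − x) = 1.90 × 10^-5
Assume x ≪ 0.376: x ≈ √(1.90 × 10^-5 × 0.376) = 2.67 × 10^-3 M
Check: 0.71% ionized — well under 5%, approximation valid.
pOH = −log(2.67 × 10^-3) = 2.57; pH = 14.00 − 2.57 = 11.43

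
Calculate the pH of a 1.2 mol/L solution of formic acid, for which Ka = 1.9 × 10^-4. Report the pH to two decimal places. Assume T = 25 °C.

pH = 1.82

HCOOH ⇌ HCOO- + H+
Ka = [H+]²/(1.2 − [H+]) = 1.9 × 10^-4
Neglecting [H+] in the denominator: [H+] = √(1.9 × 10^-4 × 1.2) = 1.51 × 10^-2 M
([H+]/C₀ = 1.3% < 5%, so the approximation holds.)
pH = −log(1.51 × 10^-2) = 1.82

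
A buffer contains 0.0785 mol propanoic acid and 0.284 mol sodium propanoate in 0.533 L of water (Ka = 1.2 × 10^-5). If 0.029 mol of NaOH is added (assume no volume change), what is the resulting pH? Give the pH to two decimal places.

pH = 5.72

After neutralization: n(CH3CH2COOH) = 0.0495 mol, n(CH3CH2COO-) = 0.313 mol.
pKa = −log(1.2 × 10^-5) = 4.921
Henderson–Hasselbalch with mole ratio 0.313/0.0495: pH = 4.921 + (+0.801)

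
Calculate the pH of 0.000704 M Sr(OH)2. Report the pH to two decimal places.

pH = 11.15

Sr(OH)2 is a strong base (each formula unit releases 2 OH-); [OH-] = 0.00141 M.
pOH = -log(0.00141) = 2.85
pH = 14.00 - 2.85 = 11.15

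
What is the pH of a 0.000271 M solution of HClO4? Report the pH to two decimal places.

HClO4 is a strong acid and dissociates completely, so [H+] = 0.000271 M.
pH = -log(0.000271) = 3.57

pH = 3.57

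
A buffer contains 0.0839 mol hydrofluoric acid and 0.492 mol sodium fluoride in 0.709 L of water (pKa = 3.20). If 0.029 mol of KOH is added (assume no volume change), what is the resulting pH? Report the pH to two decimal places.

OH- converts HF to F-: HF → 0.0549 mol, F- → 0.521 mol.
pH = pKa + log(n_F-/n_HF) = 3.20 + log(0.521/0.0549) = 3.20 + (+0.977)

pH = 4.18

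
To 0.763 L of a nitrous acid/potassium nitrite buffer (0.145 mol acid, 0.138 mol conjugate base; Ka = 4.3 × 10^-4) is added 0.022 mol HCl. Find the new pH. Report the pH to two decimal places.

Added H+ converts NO2- to HNO2: HNO2 → 0.167 mol, NO2- → 0.116 mol.
pKa = −log(4.3 × 10^-4) = 3.367
pH = pKa + log([A⁻]/[HA]) = 3.367 + log(0.116/0.167) = 3.367 -0.158

pH = 3.21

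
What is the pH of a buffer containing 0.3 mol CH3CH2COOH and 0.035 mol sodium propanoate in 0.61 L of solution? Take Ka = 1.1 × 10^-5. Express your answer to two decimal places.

pKa = −log(1.1 × 10^-5) = 4.959
Using pH = pKa + log([base]/[acid]) with [base]/[acid] = 0.035/0.3:
pH = 4.959 + (-0.933) = 4.03

pH = 4.03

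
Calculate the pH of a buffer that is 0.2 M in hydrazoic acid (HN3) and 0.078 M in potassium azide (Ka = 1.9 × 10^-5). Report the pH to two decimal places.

pKa = −log(1.9 × 10^-5) = 4.721
pH = pKa + log([A⁻]/[HA]) = 4.721 + log(0.078/0.2)
pH = 4.721 + (-0.409) = 4.31

pH = 4.31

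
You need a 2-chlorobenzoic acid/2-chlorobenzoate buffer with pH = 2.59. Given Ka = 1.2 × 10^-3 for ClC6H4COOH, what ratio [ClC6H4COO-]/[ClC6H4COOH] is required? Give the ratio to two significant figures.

ratio = 0.47

pKa = -log(1.2 × 10^-3) = 2.921
pH = pKa + log(r) ⇒ log(r) = 2.59 − 2.921 = -0.331
r = [ClC6H4COO-]/[ClC6H4COOH] = 10^(-0.331) = 0.467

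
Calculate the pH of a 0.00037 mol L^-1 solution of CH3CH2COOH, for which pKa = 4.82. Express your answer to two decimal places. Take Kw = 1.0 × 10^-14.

pH = 4.17

CH3CH2COOH ⇌ CH3CH2COO- + H+
Ka = 10^(−4.82) = 1.51 × 10^-5
From the ICE table, Ka = x²/(0.00037 − x) = 1.51 × 10^-5.
The 5% rule fails; solving x² + Ka·x − Ka·C₀ = 0 exactly:
x = (−Ka + √(Ka² + 4·Ka·C₀))/2 = 6.76 × 10^-5 M
pH = −log[H+] = −log(6.76 × 10^-5) = 4.17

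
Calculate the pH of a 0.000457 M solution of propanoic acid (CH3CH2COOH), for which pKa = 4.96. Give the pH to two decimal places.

CH3CH2COOH ⇌ CH3CH2COO- + H+
Ka = 10^(−4.96) = 1.10 × 10^-5
From the ICE table, Ka = [H+]²/(0.000457 − [H+]) = 1.10 × 10^-5.
[H+] is not negligible relative to C₀; solve [H+]² + 1.1e-05·[H+] − 5.03e-09 = 0.
[H+] = (−Ka + √(Ka² + 4·Ka·C₀))/2 = 6.56 × 10^-5 M
pH = −log(6.56 × 10^-5) = 4.18

pH = 4.18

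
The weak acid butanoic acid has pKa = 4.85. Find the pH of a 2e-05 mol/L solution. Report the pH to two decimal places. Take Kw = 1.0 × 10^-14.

pH = 4.95

CH3(CH2)2COOH ⇌ CH3(CH2)2COO- + H+
Ka = 10^(−4.85) = 1.41 × 10^-5
Ka = [H+]²/(2e-05 − [H+]) = 1.41 × 10^-5
[H+] is not negligible relative to C₀; solve [H+]² + 1.41e-05·[H+] − 2.82e-10 = 0.
[H+] = (−Ka + √(Ka² + 4·Ka·C₀))/2 = 1.12 × 10^-5 M
pH = −log(1.12 × 10^-5) = 4.95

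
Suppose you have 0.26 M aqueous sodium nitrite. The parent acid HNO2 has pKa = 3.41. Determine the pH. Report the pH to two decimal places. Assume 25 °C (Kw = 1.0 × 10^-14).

NO2- is the conjugate base of the weak acid HNO2.
Ka = 10^(−3.41) = 3.89 × 10^-4
Kb = Kw/Ka = 1.0×10^-14 / 3.89 × 10^-4 = 2.57 × 10^-11
Kb = [OH-]²/(0.26 − [OH-]) = 2.57 × 10^-11
Assume [OH-] ≪ 0.26: [OH-] ≈ √(2.57 × 10^-11 × 0.26) = 2.58 × 10^-6 M
Check: 0.00099% ionized — well under 5%, approximation valid.
pOH = −log(2.58 × 10^-6) = 5.59; pH = 14.00 − 5.59 = 8.41

pH = 8.41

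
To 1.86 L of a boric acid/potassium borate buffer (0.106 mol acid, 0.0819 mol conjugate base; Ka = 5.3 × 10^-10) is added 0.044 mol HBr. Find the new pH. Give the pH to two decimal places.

pH = 8.68

After neutralization: n(B(OH)3) = 0.15 mol, n(B(OH)4-) = 0.0379 mol.
pKa = −log(5.3 × 10^-10) = 9.276
pH = pKa + log([A⁻]/[HA]) = 9.276 + log(0.0379/0.15) = 9.276 -0.597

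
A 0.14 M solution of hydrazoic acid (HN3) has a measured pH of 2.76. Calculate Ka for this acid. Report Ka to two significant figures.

[H+] = 10^(-2.76) = 1.74 × 10^-3 M
At equilibrium [HA] = 0.14 − 1.74 × 10^-3 = 1.38 × 10^-1 M
Ka = [H+][A-]/[HA] = (1.74 × 10^-3)² / 1.38 × 10^-1 = 2.2 × 10^-5

Ka = 2.2 × 10^-5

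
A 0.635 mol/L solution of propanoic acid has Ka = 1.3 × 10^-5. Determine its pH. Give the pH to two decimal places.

pH = 2.54

CH3CH2COOH ⇌ CH3CH2COO- + H+
From the ICE table, Ka = [H+]²/(0.635 − [H+]) = 1.3 × 10^-5.
Neglecting [H+] in the denominator: [H+] = √(1.3 × 10^-5 × 0.635) = 2.87 × 10^-3 M
([H+]/C₀ = 0.45% < 5%, so the approximation holds.)
pH = −log(2.87 × 10^-3) = 2.54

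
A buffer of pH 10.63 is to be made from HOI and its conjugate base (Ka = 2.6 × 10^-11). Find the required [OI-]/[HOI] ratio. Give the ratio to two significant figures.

pKa = -log(2.6 × 10^-11) = 10.585
pH = pKa + log(r) ⇒ log(r) = 10.63 − 10.585 = +0.045
r = [OI-]/[HOI] = 10^(+0.045) = 1.11

ratio = 1.1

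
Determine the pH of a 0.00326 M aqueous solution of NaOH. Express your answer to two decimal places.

pH = 11.51

NaOH is a strong base; [OH-] = 0.00326 M.
pOH = -log(0.00326) = 2.49
pH = 14.00 - 2.49 = 11.51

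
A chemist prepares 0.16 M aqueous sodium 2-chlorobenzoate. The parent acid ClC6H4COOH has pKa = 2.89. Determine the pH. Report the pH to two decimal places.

pH = 8.05

ClC6H4COO- is the conjugate base of the weak acid ClC6H4COOH.
Ka = 10^(−2.89) = 1.29 × 10^-3
Kb = Kw/Ka = 1.0×10^-14 / 1.29 × 10^-3 = 7.75 × 10^-12
From the ICE table, Kb = [OH-]²/(0.16 − [OH-]) = 7.75 × 10^-12.
Since Kb ≪ C₀, [OH-] ≈ √(Kb·C₀) = 1.11 × 10^-6 M.
([OH-]/C₀ = 0.0007% < 5%, so the approximation holds.)
pOH = 5.95, so pH = 14.00 − pOH = 8.05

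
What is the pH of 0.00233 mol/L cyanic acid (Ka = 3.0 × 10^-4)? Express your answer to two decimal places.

HOCN ⇌ OCN- + H+
From the ICE table, Ka = x²/(0.00233 − x) = 3.0 × 10^-4.
x is not negligible relative to C₀; solve x² + 0.0003·x − 6.99e-07 = 0.
x = (−Ka + √(Ka² + 4·Ka·C₀))/2 = 6.99 × 10^-4 M
pH = −log(6.99 × 10^-4) = 3.16

pH = 3.16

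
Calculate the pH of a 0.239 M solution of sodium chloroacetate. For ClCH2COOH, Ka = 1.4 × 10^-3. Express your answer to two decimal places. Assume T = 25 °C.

ClCH2COO- is the conjugate base of the weak acid ClCH2COOH.
Kb = Kw/Ka = 1.0×10^-14 / 1.4 × 10^-3 = 7.14 × 10^-12
From the ICE table, Kb = [OH-]²/(0.239 − [OH-]) = 7.14 × 10^-12.
Since Kb ≪ C₀, [OH-] ≈ √(Kb·C₀) = 1.31 × 10^-6 M.
([OH-]/C₀ = 0.00055% < 5%, so the approximation holds.)
pOH = 5.88, so pH = 14.00 − pOH = 8.12

pH = 8.12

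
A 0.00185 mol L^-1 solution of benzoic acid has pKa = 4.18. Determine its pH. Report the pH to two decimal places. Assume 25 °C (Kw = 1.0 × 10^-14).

C6H5COOH ⇌ C6H5COO- + H+
Ka = 10^(−4.18) = 6.61 × 10^-5
Ka = [H+]²/(0.00185 − [H+]) = 6.61 × 10^-5
The 5% rule fails; solving [H+]² + Ka·[H+] − Ka·C₀ = 0 exactly:
[H+] = [−6.61e-05 + √(6.61e-05² + 4.89e-07)]/2 = 3.18 × 10^-4 M
pH = −log[H+] = −log(3.18 × 10^-4) = 3.50

pH = 3.50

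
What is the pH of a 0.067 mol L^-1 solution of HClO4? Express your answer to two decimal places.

HClO4 is a strong acid and dissociates completely, so [H+] = 0.067 M.
pH = -log(0.067) = 1.17

pH = 1.17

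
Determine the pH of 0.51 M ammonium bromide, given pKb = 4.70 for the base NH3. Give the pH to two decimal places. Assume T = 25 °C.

NH4+ is the conjugate acid of the weak base NH3.
Kb = 10^(−4.70) = 2.00 × 10^-5
Ka = Kw/Kb = 1.0×10^-14 / 2.00 × 10^-5 = 5.00 × 10^-10
Ka = x²/(0.51 − x) = 5.00 × 10^-10
Neglecting x in the denominator: x = √(5.00 × 10^-10 × 0.51) = 1.60 × 10^-5 M
pH = −log(1.60 × 10^-5) = 4.80

pH = 4.80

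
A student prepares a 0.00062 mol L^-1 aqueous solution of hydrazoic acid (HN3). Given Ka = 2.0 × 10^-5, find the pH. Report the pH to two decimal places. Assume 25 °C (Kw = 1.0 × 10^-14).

pH = 3.99

HN3 ⇌ N3- + H+
Ka = x²/(0.00062 − x) = 2.0 × 10^-5
The 5% rule fails; solving x² + Ka·x − Ka·C₀ = 0 exactly:
x = (−Ka + √(Ka² + 4·Ka·C₀))/2 = 1.02 × 10^-4 M
pH = −log(1.02 × 10^-4) = 3.99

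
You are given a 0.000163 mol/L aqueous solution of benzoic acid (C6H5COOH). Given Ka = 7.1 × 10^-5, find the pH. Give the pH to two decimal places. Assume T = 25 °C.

pH = 4.11

C6H5COOH ⇌ C6H5COO- + H+
Let x = [H+] at equilibrium. Ka = x²/(0.000163 − x).
The 5% rule fails; solving x² + Ka·x − Ka·C₀ = 0 exactly:
x = (−Ka + √(Ka² + 4·Ka·C₀))/2 = 7.78 × 10^-5 M
pH = −log[H+] = −log(7.78 × 10^-5) = 4.11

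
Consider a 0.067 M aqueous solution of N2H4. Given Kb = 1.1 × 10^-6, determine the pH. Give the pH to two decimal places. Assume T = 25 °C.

N2H4 + H2O ⇌ N2H5+ + OH-
From the ICE table, Kb = x²/(0.067 − x) = 1.1 × 10^-6.
Assume x ≪ 0.067: x ≈ √(1.1 × 10^-6 × 0.067) = 2.71 × 10^-4 M
pOH = −log(2.71 × 10^-4) = 3.57; pH = 14.00 − 3.57 = 10.43

pH = 10.43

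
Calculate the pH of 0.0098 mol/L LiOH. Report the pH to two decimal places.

pH = 11.99

LiOH is a strong base; [OH-] = 0.0098 M.
pOH = -log(0.0098) = 2.01
pH = 14.00 - 2.01 = 11.99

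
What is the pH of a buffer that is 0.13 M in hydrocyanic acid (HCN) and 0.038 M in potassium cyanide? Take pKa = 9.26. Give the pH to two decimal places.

Using pH = pKa + log([base]/[acid]) with [base]/[acid] = 0.038/0.13:
pH = 9.26 + (-0.534) = 8.73

pH = 8.73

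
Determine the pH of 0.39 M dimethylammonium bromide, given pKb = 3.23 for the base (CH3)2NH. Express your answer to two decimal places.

(CH3)2NH2+ is the conjugate acid of the weak base (CH3)2NH.
Kb = 10^(−3.23) = 5.89 × 10^-4
Ka = Kw/Kb = 1.0×10^-14 / 5.89 × 10^-4 = 1.70 × 10^-11
Ka = x²/(0.39 − x) = 1.70 × 10^-11
Neglecting x in the denominator: x = √(1.70 × 10^-11 × 0.39) = 2.57 × 10^-6 M
Check: 0.00066% ionized — well under 5%, approximation valid.
pH = −log[H+] = −log(2.57 × 10^-6) = 5.59

pH = 5.59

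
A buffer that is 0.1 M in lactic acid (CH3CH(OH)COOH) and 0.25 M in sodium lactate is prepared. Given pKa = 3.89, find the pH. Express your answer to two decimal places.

pH = 4.29

pH = pKa + log([A⁻]/[HA]) = 3.89 + log(0.25/0.1)
pH = 3.89 + (+0.398) = 4.29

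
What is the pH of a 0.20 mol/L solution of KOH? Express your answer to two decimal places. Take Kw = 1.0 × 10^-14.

pH = 13.30

KOH is a strong base; [OH-] = 0.2 M.
pOH = -log(0.2) = 0.70
pH = 14.00 - 0.70 = 13.30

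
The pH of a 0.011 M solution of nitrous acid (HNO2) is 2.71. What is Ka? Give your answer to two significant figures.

[H+] = 10^(-2.71) = 1.95 × 10^-3 M
At equilibrium [HA] = 0.011 − 1.95 × 10^-3 = 9.05 × 10^-3 M
Ka = [H+][A-]/[HA] = (1.95 × 10^-3)² / 9.05 × 10^-3 = 4.2 × 10^-4

Ka = 4.2 × 10^-4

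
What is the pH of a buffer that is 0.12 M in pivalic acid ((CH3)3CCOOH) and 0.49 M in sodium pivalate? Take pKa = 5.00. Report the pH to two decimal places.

pH = 5.61

pH = pKa + log([A⁻]/[HA]) = 5.00 + log(0.49/0.12)
pH = 5.00 + (+0.611) = 5.61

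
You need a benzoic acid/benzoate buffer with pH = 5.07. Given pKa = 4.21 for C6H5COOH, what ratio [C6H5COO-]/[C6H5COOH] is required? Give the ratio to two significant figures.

ratio = 7.2

pH = pKa + log(r) ⇒ log(r) = 5.07 − 4.21 = +0.86
r = [C6H5COO-]/[C6H5COOH] = 10^(+0.86) = 7.24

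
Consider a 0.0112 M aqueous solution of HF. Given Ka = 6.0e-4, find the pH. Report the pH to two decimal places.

pH = 2.64

HF ⇌ F- + H+
Ka = x²/(0.0112 − x) = 6.0 × 10^-4
The 5% rule fails; solving x² + Ka·x − Ka·C₀ = 0 exactly:
x = [−0.0006 + √(0.0006² + 2.69e-05)]/2 = 2.31 × 10^-3 M
pH = −log[H+] = −log(2.31 × 10^-3) = 2.64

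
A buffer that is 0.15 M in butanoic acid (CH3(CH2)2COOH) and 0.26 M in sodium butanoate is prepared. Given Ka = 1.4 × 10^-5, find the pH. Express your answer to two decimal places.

pH = 5.09

pKa = −log(1.4 × 10^-5) = 4.854
Using pH = pKa + log([base]/[acid]) with [base]/[acid] = 0.26/0.15:
pH = 4.854 + (+0.239) = 5.09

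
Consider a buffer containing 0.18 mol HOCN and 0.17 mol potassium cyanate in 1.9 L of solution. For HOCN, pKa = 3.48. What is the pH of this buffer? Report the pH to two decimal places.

pH = pKa + log([A⁻]/[HA]) = 3.48 + log(0.17/0.18)
pH = 3.48 + (-0.025) = 3.46

pH = 3.46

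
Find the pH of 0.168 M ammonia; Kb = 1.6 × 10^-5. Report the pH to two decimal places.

pH = 11.21

NH3 + H2O ⇌ NH4+ + OH-
From the ICE table, Kb = [OH-]²/(0.168 − [OH-]) = 1.6 × 10^-5.
Since Kb ≪ C₀, [OH-] ≈ √(Kb·C₀) = 1.64 × 10^-3 M.
Check: 0.98% ionized — well under 5%, approximation valid.
pOH = 2.79, so pH = 14.00 − pOH = 11.21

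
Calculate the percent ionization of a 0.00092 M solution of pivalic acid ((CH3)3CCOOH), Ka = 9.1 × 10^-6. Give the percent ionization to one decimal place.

(CH3)3CCOOH ⇌ (CH3)3CCOO- + H+; let x = [H+] at equilibrium.
Ka = x²/(C₀ − x); solving the quadratic gives x = 8.71 × 10^-5 M.
% ionization = x/C₀ × 100% = 8.71 × 10^-5/0.00092 × 100% = 9.5%

9.5%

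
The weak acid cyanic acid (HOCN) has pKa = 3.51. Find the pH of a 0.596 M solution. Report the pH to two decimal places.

pH = 1.87

HOCN ⇌ OCN- + H+
Ka = 10^(−3.51) = 3.09 × 10^-4
Ka = [H+]²/(0.596 − [H+]) = 3.09 × 10^-4
Neglecting [H+] in the denominator: [H+] = √(3.09 × 10^-4 × 0.596) = 1.36 × 10^-2 M
([H+]/C₀ = 2.3% < 5%, so the approximation holds.)
pH = −log(1.36 × 10^-2) = 1.87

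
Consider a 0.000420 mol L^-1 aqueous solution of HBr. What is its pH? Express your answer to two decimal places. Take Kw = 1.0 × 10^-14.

pH = 3.38

HBr is a strong acid and dissociates completely, so [H+] = 0.000420 M.
pH = -log(0.00042) = 3.38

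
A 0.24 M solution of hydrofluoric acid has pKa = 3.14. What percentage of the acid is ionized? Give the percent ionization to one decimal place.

HF ⇌ F- + H+; let x = [H+] at equilibrium.
Ka = 10^(−3.14) = 7.24 × 10^-4
Solve x² + 0.000724x − 0.000174 = 0 → x = 1.28 × 10^-2 M
% ionization = x/C₀ × 100% = 1.28 × 10^-2/0.24 × 100% = 5.3%

5.3%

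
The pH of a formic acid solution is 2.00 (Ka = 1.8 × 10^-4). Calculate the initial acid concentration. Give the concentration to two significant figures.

C₀ = 5.7 × 10^-1 M

[H+] = 10^(-2.00) = 1.00 × 10^-2 M = x
Ka = x²/(C₀ − x) ⇒ C₀ = x + x²/Ka
C₀ = 1.00 × 10^-2 + (1.00 × 10^-2)²/(1.8 × 10^-4) = 5.66 × 10^-1 M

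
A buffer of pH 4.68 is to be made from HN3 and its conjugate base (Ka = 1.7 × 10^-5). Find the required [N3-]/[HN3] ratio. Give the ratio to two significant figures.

pKa = -log(1.7 × 10^-5) = 4.770
pH = pKa + log(r) ⇒ log(r) = 4.68 − 4.770 = -0.090
r = [N3-]/[HN3] = 10^(-0.090) = 0.813

ratio = 0.81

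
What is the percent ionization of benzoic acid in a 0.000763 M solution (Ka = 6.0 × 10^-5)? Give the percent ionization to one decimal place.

24.4%

C6H5COOH ⇌ C6H5COO- + H+; let x = [H+] at equilibrium.
Ka = x²/(C₀ − x); solving the quadratic gives x = 1.86 × 10^-4 M.
Fraction ionized = 1.86 × 10^-4 / 0.000763 = 0.2438 → 24.4%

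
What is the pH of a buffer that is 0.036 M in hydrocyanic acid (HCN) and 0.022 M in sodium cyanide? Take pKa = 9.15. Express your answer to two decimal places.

pH = 8.94

Using pH = pKa + log([base]/[acid]) with [base]/[acid] = 0.022/0.036:
pH = 9.15 + (-0.214) = 8.94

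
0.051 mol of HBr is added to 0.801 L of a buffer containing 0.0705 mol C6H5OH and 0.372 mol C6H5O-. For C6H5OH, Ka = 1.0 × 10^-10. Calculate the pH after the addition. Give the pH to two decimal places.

After neutralization: n(C6H5OH) = 0.121 mol, n(C6H5O-) = 0.321 mol.
pKa = −log(1.0 × 10^-10) = 10.000
pH = pKa + log(n_C6H5O-/n_C6H5OH) = 10.000 + log(0.321/0.121) = 10.000 + (+0.424)

pH = 10.42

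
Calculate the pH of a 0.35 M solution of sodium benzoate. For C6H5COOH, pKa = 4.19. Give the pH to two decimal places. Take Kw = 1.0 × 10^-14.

C6H5COO- is the conjugate base of the weak acid C6H5COOH.
Ka = 10^(−4.19) = 6.46 × 10^-5
Kb = Kw/Ka = 1.0×10^-14 / 6.46 × 10^-5 = 1.55 × 10^-10
Kb = x²/(0.35 − x) = 1.55 × 10^-10
Assume x ≪ 0.35: x ≈ √(1.55 × 10^-10 × 0.35) = 7.37 × 10^-6 M
pOH = −log(7.37 × 10^-6) = 5.13; pH = 14.00 − 5.13 = 8.87

pH = 8.87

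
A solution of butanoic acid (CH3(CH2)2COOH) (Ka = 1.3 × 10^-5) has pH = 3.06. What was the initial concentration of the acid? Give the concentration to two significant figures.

[H+] = 10^(-3.06) = 8.71 × 10^-4 M = x
Ka = x²/(C₀ − x) ⇒ C₀ = x + x²/Ka
C₀ = 8.71 × 10^-4 + (8.71 × 10^-4)²/(1.3 × 10^-5) = 5.92 × 10^-2 M

C₀ = 5.9 × 10^-2 M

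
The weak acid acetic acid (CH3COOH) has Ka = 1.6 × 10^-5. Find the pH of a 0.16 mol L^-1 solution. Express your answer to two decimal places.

pH = 2.80

CH3COOH ⇌ CH3COO- + H+
Ka = [H+]²/(0.16 − [H+]) = 1.6 × 10^-5
Neglecting [H+] in the denominator: [H+] = √(1.6 × 10^-5 × 0.16) = 1.60 × 10^-3 M
pH = −log[H+] = −log(1.60 × 10^-3) = 2.80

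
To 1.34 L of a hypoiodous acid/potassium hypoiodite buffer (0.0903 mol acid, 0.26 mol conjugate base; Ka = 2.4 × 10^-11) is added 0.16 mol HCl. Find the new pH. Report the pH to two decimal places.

pH = 10.22

Added H+ converts OI- to HOI: HOI → 0.25 mol, OI- → 0.1 mol.
pKa = −log(2.4 × 10^-11) = 10.620
pH = pKa + log([A⁻]/[HA]) = 10.620 + log(0.1/0.25) = 10.620 -0.398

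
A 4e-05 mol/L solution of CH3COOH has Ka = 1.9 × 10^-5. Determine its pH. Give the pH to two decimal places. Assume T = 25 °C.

pH = 4.71

CH3COOH ⇌ CH3COO- + H+
Ka = x²/(4e-05 − x) = 1.9 × 10^-5
Here C₀/Ka ≈ 2.11, so the small-x approximation fails. Use the quadratic:
x = (−Ka + √(Ka² + 4·Ka·C₀))/2 = 1.97 × 10^-5 M
pH = −log[H+] = −log(1.97 × 10^-5) = 4.71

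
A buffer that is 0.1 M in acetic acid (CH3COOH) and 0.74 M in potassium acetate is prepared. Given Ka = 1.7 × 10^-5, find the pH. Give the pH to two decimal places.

pH = 5.64

pKa = −log(1.7 × 10^-5) = 4.770
Using pH = pKa + log([base]/[acid]) with [base]/[acid] = 0.74/0.1:
pH = 4.770 + (+0.869) = 5.64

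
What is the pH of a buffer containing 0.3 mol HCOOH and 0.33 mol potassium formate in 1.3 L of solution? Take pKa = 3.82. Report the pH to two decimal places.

pH = 3.86

Using pH = pKa + log([base]/[acid]) with [base]/[acid] = 0.33/0.3:
pH = 3.82 + (+0.041) = 3.86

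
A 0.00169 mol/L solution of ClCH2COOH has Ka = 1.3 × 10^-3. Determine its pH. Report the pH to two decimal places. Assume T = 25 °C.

ClCH2COOH ⇌ ClCH2COO- + H+
From the ICE table, Ka = [H+]²/(0.00169 − [H+]) = 1.3 × 10^-3.
Here C₀/Ka ≈ 1.3, so the small-[H+] approximation fails. Use the quadratic:
[H+] = (−Ka + √(Ka² + 4·Ka·C₀))/2 = 9.68 × 10^-4 M
pH = −log[H+] = −log(9.68 × 10^-4) = 3.01

pH = 3.01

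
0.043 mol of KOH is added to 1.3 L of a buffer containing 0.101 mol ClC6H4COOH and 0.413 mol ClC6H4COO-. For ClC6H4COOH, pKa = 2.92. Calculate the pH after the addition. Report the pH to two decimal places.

pH = 3.82

After neutralization: n(ClC6H4COOH) = 0.058 mol, n(ClC6H4COO-) = 0.456 mol.
pH = pKa + log([A⁻]/[HA]) = 2.92 + log(0.456/0.058) = 2.92 +0.896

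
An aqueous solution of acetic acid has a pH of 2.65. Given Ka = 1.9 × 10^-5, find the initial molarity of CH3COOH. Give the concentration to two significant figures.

C₀ = 2.7 × 10^-1 M

[H+] = 10^(-2.65) = 2.24 × 10^-3 M = x
Ka = x²/(C₀ − x) ⇒ C₀ = x + x²/Ka
C₀ = 2.24 × 10^-3 + (2.24 × 10^-3)²/(1.9 × 10^-5) = 2.66 × 10^-1 M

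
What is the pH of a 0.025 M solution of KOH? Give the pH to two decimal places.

KOH is a strong base; [OH-] = 0.025 M.
pOH = -log(0.025) = 1.60
pH = 14.00 - 1.60 = 12.40

pH = 12.40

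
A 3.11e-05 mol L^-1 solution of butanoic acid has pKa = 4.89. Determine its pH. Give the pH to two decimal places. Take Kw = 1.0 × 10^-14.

CH3(CH2)2COOH ⇌ CH3(CH2)2COO- + H+
Ka = 10^(−4.89) = 1.29 × 10^-5
From the ICE table, Ka = [H+]²/(3.11e-05 − [H+]) = 1.29 × 10^-5.
Here C₀/Ka ≈ 2.41, so the small-[H+] approximation fails. Use the quadratic:
[H+] = [−1.29e-05 + √(1.29e-05² + 1.6e-09)]/2 = 1.46 × 10^-5 M
pH = −log(1.46 × 10^-5) = 4.84

pH = 4.84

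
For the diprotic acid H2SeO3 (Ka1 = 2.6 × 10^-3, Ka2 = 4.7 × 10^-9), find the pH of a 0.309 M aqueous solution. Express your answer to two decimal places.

Since Ka1 ≫ Ka2, the first ionization dominates [H+].
Ka1 = x²/(0.309 − x) = 2.6 × 10^-3
Solving the quadratic: x = (−Ka1 + √(Ka1² + 4·Ka1·C₀))/2 = 2.71 × 10^-2 M
pH = −log(2.71 × 10^-2) = 1.57

pH = 1.57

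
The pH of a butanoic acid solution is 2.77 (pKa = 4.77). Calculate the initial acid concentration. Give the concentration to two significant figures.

C₀ = 1.7 × 10^-1 M

[H+] = 10^(-2.77) = 1.70 × 10^-3 M = x
Ka = 10^(−4.77) = 1.70 × 10^-5
Ka = x²/(C₀ − x) ⇒ C₀ = x + x²/Ka
C₀ = 1.70 × 10^-3 + (1.70 × 10^-3)²/(1.70 × 10^-5) = 1.72 × 10^-1 M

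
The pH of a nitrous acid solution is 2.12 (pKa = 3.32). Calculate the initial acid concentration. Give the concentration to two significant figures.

C₀ = 1.3 × 10^-1 M

[H+] = 10^(-2.12) = 7.59 × 10^-3 M = x
Ka = 10^(−3.32) = 4.79 × 10^-4
Ka = x²/(C₀ − x) ⇒ C₀ = x + x²/Ka
C₀ = 7.59 × 10^-3 + (7.59 × 10^-3)²/(4.79 × 10^-4) = 1.28 × 10^-1 M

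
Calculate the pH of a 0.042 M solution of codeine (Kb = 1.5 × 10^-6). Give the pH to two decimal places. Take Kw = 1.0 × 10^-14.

C18H21NO3 + H2O ⇌ C18H22NO3+ + OH-
Kb = [OH-]²/(0.042 − [OH-]) = 1.5 × 10^-6
Since Kb ≪ C₀, [OH-] ≈ √(Kb·C₀) = 2.51 × 10^-4 M.
pOH = 3.60, so pH = 14.00 − pOH = 10.40

pH = 10.40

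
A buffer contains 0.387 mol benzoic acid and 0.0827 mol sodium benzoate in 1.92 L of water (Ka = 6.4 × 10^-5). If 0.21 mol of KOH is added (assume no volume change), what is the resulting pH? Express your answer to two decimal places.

After neutralization: n(C6H5COOH) = 0.177 mol, n(C6H5COO-) = 0.293 mol.
pKa = −log(6.4 × 10^-5) = 4.194
pH = pKa + log(n_C6H5COO-/n_C6H5COOH) = 4.194 + log(0.293/0.177) = 4.194 + (+0.219)

pH = 4.41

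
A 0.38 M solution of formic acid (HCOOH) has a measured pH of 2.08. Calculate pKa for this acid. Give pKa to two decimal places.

pKa = 3.73

[H+] = 10^(-2.08) = 8.32 × 10^-3 M
At equilibrium [HA] = 0.38 − 8.32 × 10^-3 = 3.72 × 10^-1 M
Ka = [H+][A-]/[HA] = (8.32 × 10^-3)² / 3.72 × 10^-1 = 1.86 × 10^-4
pKa = -log(1.86 × 10^-4) = 3.73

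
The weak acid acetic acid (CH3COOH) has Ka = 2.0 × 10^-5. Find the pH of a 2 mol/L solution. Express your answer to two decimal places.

CH3COOH ⇌ CH3COO- + H+
From the ICE table, Ka = [H+]²/(2 − [H+]) = 2.0 × 10^-5.
Neglecting [H+] in the denominator: [H+] = √(2.0 × 10^-5 × 2) = 6.32 × 10^-3 M
([H+]/C₀ = 0.32% < 5%, so the approximation holds.)
pH = −log(6.32 × 10^-3) = 2.20

pH = 2.20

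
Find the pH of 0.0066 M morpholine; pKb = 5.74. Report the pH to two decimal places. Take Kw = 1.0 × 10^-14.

pH = 10.04

C4H8ONH + H2O ⇌ C4H8ONH2+ + OH-
Kb = 10^(−5.74) = 1.82 × 10^-6
Kb = x²/(0.0066 − x) = 1.82 × 10^-6
Since Kb ≪ C₀, x ≈ √(Kb·C₀) = 1.10 × 10^-4 M.
pOH = −log(1.10 × 10^-4) = 3.96; pH = 14.00 − 3.96 = 10.04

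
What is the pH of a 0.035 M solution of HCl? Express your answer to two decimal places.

HCl is a strong acid and dissociates completely, so [H+] = 0.035 M.
pH = -log(0.035) = 1.46

pH = 1.46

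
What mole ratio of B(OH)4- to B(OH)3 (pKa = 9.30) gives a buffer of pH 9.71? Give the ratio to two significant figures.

pH = pKa + log(r) ⇒ log(r) = 9.71 − 9.30 = +0.41
r = [B(OH)4-]/[B(OH)3] = 10^(+0.41) = 2.57

ratio = 2.6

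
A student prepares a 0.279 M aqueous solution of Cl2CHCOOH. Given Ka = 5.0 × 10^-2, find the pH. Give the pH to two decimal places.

pH = 1.02

Cl2CHCOOH ⇌ Cl2CHCOO- + H+
Ka = [H+]²/(0.279 − [H+]) = 5.0 × 10^-2
[H+] is not negligible relative to C₀; solve [H+]² + 0.05·[H+] − 0.014 = 0.
[H+] = (−Ka + √(Ka² + 4·Ka·C₀))/2 = 9.57 × 10^-2 M
pH = −log[H+] = −log(9.57 × 10^-2) = 1.02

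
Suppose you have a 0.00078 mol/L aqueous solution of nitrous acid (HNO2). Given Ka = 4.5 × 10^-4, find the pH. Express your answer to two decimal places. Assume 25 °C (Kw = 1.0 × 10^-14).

pH = 3.39

HNO2 ⇌ NO2- + H+
Ka = [H+]²/(0.00078 − [H+]) = 4.5 × 10^-4
[H+] is not negligible relative to C₀; solve [H+]² + 0.00045·[H+] − 3.51e-07 = 0.
[H+] = [−0.00045 + √(0.00045² + 1.4e-06)]/2 = 4.09 × 10^-4 M
pH = −log(4.09 × 10^-4) = 3.39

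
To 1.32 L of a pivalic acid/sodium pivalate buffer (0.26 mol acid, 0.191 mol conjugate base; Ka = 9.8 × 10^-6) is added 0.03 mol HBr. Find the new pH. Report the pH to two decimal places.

Added H+ converts (CH3)3CCOO- to (CH3)3CCOOH: (CH3)3CCOOH → 0.29 mol, (CH3)3CCOO- → 0.161 mol.
pKa = −log(9.8 × 10^-6) = 5.009
Henderson–Hasselbalch with mole ratio 0.161/0.29: pH = 5.009 + (-0.256)

pH = 4.75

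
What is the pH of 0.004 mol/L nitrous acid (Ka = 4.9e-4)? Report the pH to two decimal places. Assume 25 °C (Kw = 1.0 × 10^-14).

HNO2 ⇌ NO2- + H+
From the ICE table, Ka = x²/(0.004 − x) = 4.9 × 10^-4.
The 5% rule fails; solving x² + Ka·x − Ka·C₀ = 0 exactly:
x = [−0.00049 + √(0.00049² + 7.84e-06)]/2 = 1.18 × 10^-3 M
pH = −log[H+] = −log(1.18 × 10^-3) = 2.93

pH = 2.93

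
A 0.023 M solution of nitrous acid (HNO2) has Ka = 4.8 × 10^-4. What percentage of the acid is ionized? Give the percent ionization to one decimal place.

HNO2 ⇌ NO2- + H+; let x = [H+] at equilibrium.
Solve x² + 0.00048x − 1.1e-05 = 0 → x = 3.09 × 10^-3 M
% ionization = x/C₀ × 100% = 3.09 × 10^-3/0.023 × 100% = 13.4%

13.4%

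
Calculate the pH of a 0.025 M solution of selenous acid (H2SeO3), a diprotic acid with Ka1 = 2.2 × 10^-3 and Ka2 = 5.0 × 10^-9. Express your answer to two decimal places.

pH = 2.19

Ka1 ≫ Ka2, so treat the first dissociation as the only significant source of H+.
Ka1 = x²/(0.025 − x) = 2.2 × 10^-3
Solving the quadratic: x = (−Ka1 + √(Ka1² + 4·Ka1·C₀))/2 = 6.40 × 10^-3 M
pH = −log(6.40 × 10^-3) = 2.19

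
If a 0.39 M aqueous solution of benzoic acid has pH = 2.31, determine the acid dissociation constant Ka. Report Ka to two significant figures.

[H+] = 10^(-2.31) = 4.90 × 10^-3 M
At equilibrium [HA] = 0.39 − 4.90 × 10^-3 = 3.85 × 10^-1 M
Ka = [H+][A-]/[HA] = (4.90 × 10^-3)² / 3.85 × 10^-1 = 6.2 × 10^-5

Ka = 6.2 × 10^-5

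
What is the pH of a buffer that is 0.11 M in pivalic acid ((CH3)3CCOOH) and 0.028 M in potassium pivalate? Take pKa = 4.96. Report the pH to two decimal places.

Using pH = pKa + log([base]/[acid]) with [base]/[acid] = 0.028/0.11:
pH = 4.96 + (-0.594) = 4.37

pH = 4.37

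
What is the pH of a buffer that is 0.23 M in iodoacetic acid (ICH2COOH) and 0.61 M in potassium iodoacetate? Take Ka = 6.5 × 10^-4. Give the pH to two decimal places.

pKa = −log(6.5 × 10^-4) = 3.187
Using pH = pKa + log([base]/[acid]) with [base]/[acid] = 0.61/0.23:
pH = 3.187 + (+0.424) = 3.61

pH = 3.61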